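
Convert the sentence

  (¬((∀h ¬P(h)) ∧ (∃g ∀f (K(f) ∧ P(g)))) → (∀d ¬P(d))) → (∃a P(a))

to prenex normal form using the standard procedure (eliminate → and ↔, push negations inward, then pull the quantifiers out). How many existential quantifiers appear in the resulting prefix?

4

Eliminate → and ↔ using ¬ and ∨.
  ¬(¬¬((∀h ¬P(h)) ∧ (∃g ∀f (K(f) ∧ P(g)))) ∨ (∀d ¬P(d))) ∨ (∃a P(a))
Drive negations inward (¬∀x A ≡ ∃x ¬A, ¬∃x A ≡ ∀x ¬A, De Morgan for ∧/∨):
  ((∃h P(h)) ∨ (∀g ∃f (¬K(f) ∨ ¬P(g)))) ∧ (∃d P(d)) ∨ (∃a P(a))
Pull the quantifiers to the front (each side's bound variable is not free in the other side):
  ∃h ∀g ∃f ∃d ∃a ((P(h) ∨ ¬K(f) ∨ ¬P(g)) ∧ P(d) ∨ P(a))
The prefix is ∃h ∀g ∃f ∃d ∃a: 1 universal, 4 existential.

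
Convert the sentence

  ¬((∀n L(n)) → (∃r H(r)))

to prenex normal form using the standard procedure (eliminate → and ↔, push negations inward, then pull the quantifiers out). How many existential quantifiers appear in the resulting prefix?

Rewrite implications/biconditionals: A → B as ¬A ∨ B.
  ¬(¬(∀n L(n)) ∨ (∃r H(r)))
Drive negations inward (¬∀x A ≡ ∃x ¬A, ¬∃x A ≡ ∀x ¬A, De Morgan for ∧/∨):
  (∀n L(n)) ∧ (∀r ¬H(r))
All bound variables are already distinct, so no renaming is needed.
Pull the quantifiers to the front (each side's bound variable is not free in the other side):
  ∀n ∀r (L(n) ∧ ¬H(r))
The prefix is ∀n ∀r: 2 universal, 0 existential.

0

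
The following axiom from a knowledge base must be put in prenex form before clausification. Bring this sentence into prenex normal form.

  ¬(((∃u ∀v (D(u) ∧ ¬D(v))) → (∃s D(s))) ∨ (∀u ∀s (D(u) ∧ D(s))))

∃u ∀v ∀s ∃z1 ∃x (D(u) ∧ ¬D(v) ∧ ¬D(s) ∧ (¬D(z1) ∨ ¬D(x)))

Rewrite implications/biconditionals: A → B as ¬A ∨ B.
  ¬(¬(∃u ∀v (D(u) ∧ ¬D(v))) ∨ (∃s D(s)) ∨ (∀u ∀s (D(u) ∧ D(s))))
Move each ¬ inward, flipping quantifiers it crosses:
  (∃u ∀v (D(u) ∧ ¬D(v))) ∧ (∀s ¬D(s)) ∧ (∃u ∃s (¬D(u) ∨ ¬D(s)))
Standardize variables apart so no two quantifiers bind the same name: u↦z1, s↦x.
  (∃u ∀v (D(u) ∧ ¬D(v))) ∧ (∀s ¬D(s)) ∧ (∃z1 ∃x (¬D(z1) ∨ ¬D(x)))
Finally move all quantifiers to the prefix:
  ∃u ∀v ∀s ∃z1 ∃x (D(u) ∧ ¬D(v) ∧ ¬D(s) ∧ (¬D(z1) ∨ ¬D(x)))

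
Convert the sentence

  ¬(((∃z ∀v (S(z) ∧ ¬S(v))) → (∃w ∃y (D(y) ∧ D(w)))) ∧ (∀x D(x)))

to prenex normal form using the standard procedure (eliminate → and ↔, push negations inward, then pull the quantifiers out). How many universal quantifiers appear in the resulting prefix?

Eliminate → and ↔ using ¬ and ∨.
  ¬((¬(∃z ∀v (S(z) ∧ ¬S(v))) ∨ (∃w ∃y (D(y) ∧ D(w)))) ∧ (∀x D(x)))
Move each ¬ inward, flipping quantifiers it crosses:
  (∃z ∀v (S(z) ∧ ¬S(v))) ∧ (∀w ∀y (¬D(y) ∨ ¬D(w))) ∨ (∃x ¬D(x))
Extract every quantifier outward, since the variables are now distinct and don't occur free across branches:
  ∃z ∀v ∀w ∀y ∃x (S(z) ∧ ¬S(v) ∧ (¬D(y) ∨ ¬D(w)) ∨ ¬D(x))
The prefix is ∃z ∀v ∀w ∀y ∃x: 3 universal, 2 existential.

3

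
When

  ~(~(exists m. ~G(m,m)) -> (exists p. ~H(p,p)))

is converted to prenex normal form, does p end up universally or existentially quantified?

Eliminate → and ↔ using ¬ and ∨.
  ~(~~(exists m. ~G(m,m)) | (exists p. ~H(p,p)))
Drive negations inward (¬∀x A ≡ ∃x ¬A, ¬∃x A ≡ ∀x ¬A, De Morgan for ∧/∨):
  (forall m. G(m,m)) & (forall p. H(p,p))
Pull the quantifiers to the front (each side's bound variable is not free in the other side):
  forall m. forall p. (G(m,m) & H(p,p))
The quantifier exists p sits under an odd number of negations (counting the antecedent side of each →), so it flips to forall p.

universal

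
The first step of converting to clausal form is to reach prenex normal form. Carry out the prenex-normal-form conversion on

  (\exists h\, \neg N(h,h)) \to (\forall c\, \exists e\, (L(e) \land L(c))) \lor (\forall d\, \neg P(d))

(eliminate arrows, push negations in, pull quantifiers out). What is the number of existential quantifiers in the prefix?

First replace A → B with ¬A ∨ B.
  \neg (\exists h\, \neg N(h,h)) \lor (\forall c\, \exists e\, (L(e) \land L(c))) \lor (\forall d\, \neg P(d))
Move each ¬ inward, flipping quantifiers it crosses:
  (\forall h\, N(h,h)) \lor (\forall c\, \exists e\, (L(e) \land L(c))) \lor (\forall d\, \neg P(d))
All bound variables are already distinct, so no renaming is needed.
Extract every quantifier outward, since the variables are now distinct and don't occur free across branches:
  \forall h\, \forall c\, \exists e\, \forall d\, (N(h,h) \lor L(e) \land L(c) \lor \neg P(d))
The prefix is \forall h \forall c \exists e \forall d: 3 universal, 1 existential.

1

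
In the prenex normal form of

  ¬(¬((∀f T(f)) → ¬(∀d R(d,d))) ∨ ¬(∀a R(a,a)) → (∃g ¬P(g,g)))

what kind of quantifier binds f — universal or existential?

First replace A → B with ¬A ∨ B.
  ¬(¬(¬(¬(∀f T(f)) ∨ ¬(∀d R(d,d))) ∨ ¬(∀a R(a,a))) ∨ (∃g ¬P(g,g)))
Push ¬ through the quantifiers and connectives to reach negation normal form:
  ((∀f T(f)) ∧ (∀d R(d,d)) ∨ (∃a ¬R(a,a))) ∧ (∀g P(g,g))
Extract every quantifier outward, since the variables are now distinct and don't occur free across branches:
  ∀f ∀d ∃a ∀g ((T(f) ∧ R(d,d) ∨ ¬R(a,a)) ∧ P(g,g))
The quantifier ∀f sits under an even number of negations (counting the antecedent side of each →), so it remains universal.

universal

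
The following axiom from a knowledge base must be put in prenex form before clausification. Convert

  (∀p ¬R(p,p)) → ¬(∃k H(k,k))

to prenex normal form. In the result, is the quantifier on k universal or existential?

universal

Eliminate → and ↔ using ¬ and ∨.
  ¬(∀p ¬R(p,p)) ∨ ¬(∃k H(k,k))
Push ¬ through the quantifiers and connectives to reach negation normal form:
  (∃p R(p,p)) ∨ (∀k ¬H(k,k))
All bound variables are already distinct, so no renaming is needed.
Extract every quantifier outward, since the variables are now distinct and don't occur free across branches:
  ∃p ∀k (R(p,p) ∨ ¬H(k,k))
The quantifier ∃k sits under an odd number of negations (counting the antecedent side of each →), so it flips to ∀k.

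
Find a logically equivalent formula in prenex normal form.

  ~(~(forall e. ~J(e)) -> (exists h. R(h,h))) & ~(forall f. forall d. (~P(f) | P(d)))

Rewrite implications/biconditionals: A → B as ¬A ∨ B.
  ~(~~(forall e. ~J(e)) | (exists h. R(h,h))) & ~(forall f. forall d. (~P(f) | P(d)))
Move each ¬ inward, flipping quantifiers it crosses:
  (exists e. J(e)) & (forall h. ~R(h,h)) & (exists f. exists d. (P(f) & ~P(d)))
All bound variables are already distinct, so no renaming is needed.
Pull the quantifiers to the front (each side's bound variable is not free in the other side):
  exists e. forall h. exists f. exists d. (J(e) & ~R(h,h) & P(f) & ~P(d))

exists e. forall h. exists f. exists d. (J(e) & ~R(h,h) & P(f) & ~P(d))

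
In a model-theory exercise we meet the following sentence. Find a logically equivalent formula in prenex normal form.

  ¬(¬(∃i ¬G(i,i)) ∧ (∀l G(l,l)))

Move each ¬ inward, flipping quantifiers it crosses:
  (∃i ¬G(i,i)) ∨ (∃l ¬G(l,l))
All bound variables are already distinct, so no renaming is needed.
Extract every quantifier outward, since the variables are now distinct and don't occur free across branches:
  ∃i ∃l (¬G(i,i) ∨ ¬G(l,l))

∃i ∃l (¬G(i,i) ∨ ¬G(l,l))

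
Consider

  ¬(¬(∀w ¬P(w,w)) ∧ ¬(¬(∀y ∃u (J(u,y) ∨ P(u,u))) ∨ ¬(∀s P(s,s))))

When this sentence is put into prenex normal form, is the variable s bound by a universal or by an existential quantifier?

existential

Push ¬ through the quantifiers and connectives to reach negation normal form:
  (∀w ¬P(w,w)) ∨ (∃y ∀u (¬J(u,y) ∧ ¬P(u,u))) ∨ (∃s ¬P(s,s))
Finally move all quantifiers to the prefix:
  ∀w ∃y ∀u ∃s (¬P(w,w) ∨ ¬J(u,y) ∧ ¬P(u,u) ∨ ¬P(s,s))
The quantifier ∀s sits under an odd number of negations, so it flips to ∃s.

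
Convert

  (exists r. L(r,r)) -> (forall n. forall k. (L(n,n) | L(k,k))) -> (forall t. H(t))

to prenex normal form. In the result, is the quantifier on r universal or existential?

Rewrite implications/biconditionals: A → B as ¬A ∨ B.
  ~(exists r. L(r,r)) | ~(forall n. forall k. (L(n,n) | L(k,k))) | (forall t. H(t))
Move each ¬ inward, flipping quantifiers it crosses:
  (forall r. ~L(r,r)) | (exists n. exists k. (~L(n,n) & ~L(k,k))) | (forall t. H(t))
All bound variables are already distinct, so no renaming is needed.
Finally move all quantifiers to the prefix:
  forall r. exists n. exists k. forall t. (~L(r,r) | ~L(n,n) & ~L(k,k) | H(t))
The quantifier exists r sits under an odd number of negations (counting the antecedent side of each →), so it flips to forall r.

universal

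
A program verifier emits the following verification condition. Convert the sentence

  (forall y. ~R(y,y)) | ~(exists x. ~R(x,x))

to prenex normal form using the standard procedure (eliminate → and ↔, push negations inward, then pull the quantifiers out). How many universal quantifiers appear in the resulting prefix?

Push ¬ through the quantifiers and connectives to reach negation normal form:
  (forall y. ~R(y,y)) | (forall x. R(x,x))
Pull the quantifiers to the front (each side's bound variable is not free in the other side):
  forall y. forall x. (~R(y,y) | R(x,x))
The prefix is forall y forall x: 2 universal, 0 existential.

2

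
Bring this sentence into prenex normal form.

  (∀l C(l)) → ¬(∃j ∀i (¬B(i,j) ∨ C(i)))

Rewrite implications/biconditionals: A → B as ¬A ∨ B.
  ¬(∀l C(l)) ∨ ¬(∃j ∀i (¬B(i,j) ∨ C(i)))
Move each ¬ inward, flipping quantifiers it crosses:
  (∃l ¬C(l)) ∨ (∀j ∃i (B(i,j) ∧ ¬C(i)))
All bound variables are already distinct, so no renaming is needed.
Finally move all quantifiers to the prefix:
  ∃l ∀j ∃i (¬C(l) ∨ B(i,j) ∧ ¬C(i))

∃l ∀j ∃i (¬C(l) ∨ B(i,j) ∧ ¬C(i))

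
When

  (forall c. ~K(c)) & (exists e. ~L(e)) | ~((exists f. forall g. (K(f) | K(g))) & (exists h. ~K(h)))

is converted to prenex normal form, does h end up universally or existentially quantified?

Push ¬ through the quantifiers and connectives to reach negation normal form:
  (forall c. ~K(c)) & (exists e. ~L(e)) | (forall f. exists g. (~K(f) & ~K(g))) | (forall h. K(h))
All bound variables are already distinct, so no renaming is needed.
Extract every quantifier outward, since the variables are now distinct and don't occur free across branches:
  forall c. exists e. forall f. exists g. forall h. (~K(c) & ~L(e) | ~K(f) & ~K(g) | K(h))
The quantifier exists h sits under an odd number of negations, so it flips to forall h.

universal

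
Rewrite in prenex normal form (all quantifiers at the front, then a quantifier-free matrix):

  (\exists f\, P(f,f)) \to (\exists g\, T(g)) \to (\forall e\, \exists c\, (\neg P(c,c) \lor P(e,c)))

\forall f\, \forall g\, \forall e\, \exists c\, (\neg P(f,f) \lor \neg T(g) \lor \neg P(c,c) \lor P(e,c))

First replace A → B with ¬A ∨ B.
  \neg (\exists f\, P(f,f)) \lor \neg (\exists g\, T(g)) \lor (\forall e\, \exists c\, (\neg P(c,c) \lor P(e,c)))
Drive negations inward (¬∀x A ≡ ∃x ¬A, ¬∃x A ≡ ∀x ¬A, De Morgan for ∧/∨):
  (\forall f\, \neg P(f,f)) \lor (\forall g\, \neg T(g)) \lor (\forall e\, \exists c\, (\neg P(c,c) \lor P(e,c)))
Pull the quantifiers to the front (each side's bound variable is not free in the other side):
  \forall f\, \forall g\, \forall e\, \exists c\, (\neg P(f,f) \lor \neg T(g) \lor \neg P(c,c) \lor P(e,c))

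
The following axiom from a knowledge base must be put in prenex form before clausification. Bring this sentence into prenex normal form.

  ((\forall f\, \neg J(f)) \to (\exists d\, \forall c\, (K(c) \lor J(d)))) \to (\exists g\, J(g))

First replace A → B with ¬A ∨ B.
  \neg (\neg (\forall f\, \neg J(f)) \lor (\exists d\, \forall c\, (K(c) \lor J(d)))) \lor (\exists g\, J(g))
Drive negations inward (¬∀x A ≡ ∃x ¬A, ¬∃x A ≡ ∀x ¬A, De Morgan for ∧/∨):
  (\forall f\, \neg J(f)) \land (\forall d\, \exists c\, (\neg K(c) \land \neg J(d))) \lor (\exists g\, J(g))
All bound variables are already distinct, so no renaming is needed.
Finally move all quantifiers to the prefix:
  \forall f\, \forall d\, \exists c\, \exists g\, (\neg J(f) \land \neg K(c) \land \neg J(d) \lor J(g))

\forall f\, \forall d\, \exists c\, \exists g\, (\neg J(f) \land \neg K(c) \land \neg J(d) \lor J(g))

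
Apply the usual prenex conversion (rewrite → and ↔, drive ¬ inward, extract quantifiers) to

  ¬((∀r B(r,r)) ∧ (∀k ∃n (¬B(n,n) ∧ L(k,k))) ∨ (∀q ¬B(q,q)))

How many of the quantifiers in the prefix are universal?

Drive negations inward (¬∀x A ≡ ∃x ¬A, ¬∃x A ≡ ∀x ¬A, De Morgan for ∧/∨):
  ((∃r ¬B(r,r)) ∨ (∃k ∀n (B(n,n) ∨ ¬L(k,k)))) ∧ (∃q B(q,q))
Pull the quantifiers to the front (each side's bound variable is not free in the other side):
  ∃r ∃k ∀n ∃q ((¬B(r,r) ∨ B(n,n) ∨ ¬L(k,k)) ∧ B(q,q))
The prefix is ∃r ∃k ∀n ∃q: 1 universal, 3 existential.

1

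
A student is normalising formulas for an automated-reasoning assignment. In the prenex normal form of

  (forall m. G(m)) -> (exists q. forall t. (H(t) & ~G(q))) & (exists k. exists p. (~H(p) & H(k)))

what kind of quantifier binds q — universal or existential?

existential

First replace A → B with ¬A ∨ B.
  ~(forall m. G(m)) | (exists q. forall t. (H(t) & ~G(q))) & (exists k. exists p. (~H(p) & H(k)))
Push ¬ through the quantifiers and connectives to reach negation normal form:
  (exists m. ~G(m)) | (exists q. forall t. (H(t) & ~G(q))) & (exists k. exists p. (~H(p) & H(k)))
All bound variables are already distinct, so no renaming is needed.
Pull the quantifiers to the front (each side's bound variable is not free in the other side):
  exists m. exists q. forall t. exists k. exists p. (~G(m) | H(t) & ~G(q) & ~H(p) & H(k))
The quantifier exists q sits under an even number of negations (counting the antecedent side of each →), so it remains existential.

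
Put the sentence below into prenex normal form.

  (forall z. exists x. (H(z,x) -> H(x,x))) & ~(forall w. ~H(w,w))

Rewrite implications/biconditionals: A → B as ¬A ∨ B.
  (forall z. exists x. (~H(z,x) | H(x,x))) & ~(forall w. ~H(w,w))
Move each ¬ inward, flipping quantifiers it crosses:
  (forall z. exists x. (~H(z,x) | H(x,x))) & (exists w. H(w,w))
Finally move all quantifiers to the prefix:
  forall z. exists x. exists w. ((~H(z,x) | H(x,x)) & H(w,w))

forall z. exists x. exists w. ((~H(z,x) | H(x,x)) & H(w,w))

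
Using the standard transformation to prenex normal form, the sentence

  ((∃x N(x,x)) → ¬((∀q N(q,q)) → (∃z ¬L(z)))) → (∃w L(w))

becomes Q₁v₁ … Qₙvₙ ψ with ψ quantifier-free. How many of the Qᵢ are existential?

4

Eliminate → and ↔ using ¬ and ∨.
  ¬(¬(∃x N(x,x)) ∨ ¬(¬(∀q N(q,q)) ∨ (∃z ¬L(z)))) ∨ (∃w L(w))
Drive negations inward (¬∀x A ≡ ∃x ¬A, ¬∃x A ≡ ∀x ¬A, De Morgan for ∧/∨):
  (∃x N(x,x)) ∧ ((∃q ¬N(q,q)) ∨ (∃z ¬L(z))) ∨ (∃w L(w))
All bound variables are already distinct, so no renaming is needed.
Finally move all quantifiers to the prefix:
  ∃x ∃q ∃z ∃w (N(x,x) ∧ (¬N(q,q) ∨ ¬L(z)) ∨ L(w))
The prefix is ∃x ∃q ∃z ∃w: 0 universal, 4 existential.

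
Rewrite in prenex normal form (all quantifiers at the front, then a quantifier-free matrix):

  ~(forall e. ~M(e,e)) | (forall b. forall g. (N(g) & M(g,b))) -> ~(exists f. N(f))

forall e. exists b. exists g. forall f. (~M(e,e) & (~N(g) | ~M(g,b)) | ~N(f))

First replace A → B with ¬A ∨ B.
  ~(~(forall e. ~M(e,e)) | (forall b. forall g. (N(g) & M(g,b)))) | ~(exists f. N(f))
Move each ¬ inward, flipping quantifiers it crosses:
  (forall e. ~M(e,e)) & (exists b. exists g. (~N(g) | ~M(g,b))) | (forall f. ~N(f))
All bound variables are already distinct, so no renaming is needed.
Extract every quantifier outward, since the variables are now distinct and don't occur free across branches:
  forall e. exists b. exists g. forall f. (~M(e,e) & (~N(g) | ~M(g,b)) | ~N(f))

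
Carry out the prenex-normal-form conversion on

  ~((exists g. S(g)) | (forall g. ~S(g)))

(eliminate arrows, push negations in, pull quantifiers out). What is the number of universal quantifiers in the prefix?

Drive negations inward (¬∀x A ≡ ∃x ¬A, ¬∃x A ≡ ∀x ¬A, De Morgan for ∧/∨):
  (forall g. ~S(g)) & (exists g. S(g))
Standardize variables apart so no two quantifiers bind the same name: g↦c.
  (forall g. ~S(g)) & (exists c. S(c))
Extract every quantifier outward, since the variables are now distinct and don't occur free across branches:
  forall g. exists c. (~S(g) & S(c))
The prefix is forall g exists c: 1 universal, 1 existential.

1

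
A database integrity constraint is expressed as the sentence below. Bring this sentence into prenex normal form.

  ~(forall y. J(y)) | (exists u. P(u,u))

exists y. exists u. (~J(y) | P(u,u))

Drive negations inward (¬∀x A ≡ ∃x ¬A, ¬∃x A ≡ ∀x ¬A, De Morgan for ∧/∨):
  (exists y. ~J(y)) | (exists u. P(u,u))
All bound variables are already distinct, so no renaming is needed.
Pull the quantifiers to the front (each side's bound variable is not free in the other side):
  exists y. exists u. (~J(y) | P(u,u))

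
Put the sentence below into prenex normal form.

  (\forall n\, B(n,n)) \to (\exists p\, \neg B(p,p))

\exists n\, \exists p\, (\neg B(n,n) \lor \neg B(p,p))

First replace A → B with ¬A ∨ B.
  \neg (\forall n\, B(n,n)) \lor (\exists p\, \neg B(p,p))
Push ¬ through the quantifiers and connectives to reach negation normal form:
  (\exists n\, \neg B(n,n)) \lor (\exists p\, \neg B(p,p))
All bound variables are already distinct, so no renaming is needed.
Pull the quantifiers to the front (each side's bound variable is not free in the other side):
  \exists n\, \exists p\, (\neg B(n,n) \lor \neg B(p,p))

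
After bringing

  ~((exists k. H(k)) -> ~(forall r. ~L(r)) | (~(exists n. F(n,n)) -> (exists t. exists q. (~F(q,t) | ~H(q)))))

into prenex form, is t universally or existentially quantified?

Eliminate → and ↔ using ¬ and ∨.
  ~(~(exists k. H(k)) | ~(forall r. ~L(r)) | ~~(exists n. F(n,n)) | (exists t. exists q. (~F(q,t) | ~H(q))))
Move each ¬ inward, flipping quantifiers it crosses:
  (exists k. H(k)) & (forall r. ~L(r)) & (forall n. ~F(n,n)) & (forall t. forall q. (F(q,t) & H(q)))
All bound variables are already distinct, so no renaming is needed.
Finally move all quantifiers to the prefix:
  exists k. forall r. forall n. forall t. forall q. (H(k) & ~L(r) & ~F(n,n) & F(q,t) & H(q))
The quantifier exists t sits under an odd number of negations (counting the antecedent side of each →), so it flips to forall t.

universal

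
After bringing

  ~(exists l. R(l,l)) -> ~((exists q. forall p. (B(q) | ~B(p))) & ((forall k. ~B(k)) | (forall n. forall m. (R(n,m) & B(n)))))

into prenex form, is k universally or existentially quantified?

existential

Eliminate → and ↔ using ¬ and ∨.
  ~~(exists l. R(l,l)) | ~((exists q. forall p. (B(q) | ~B(p))) & ((forall k. ~B(k)) | (forall n. forall m. (R(n,m) & B(n)))))
Move each ¬ inward, flipping quantifiers it crosses:
  (exists l. R(l,l)) | (forall q. exists p. (~B(q) & B(p))) | (exists k. B(k)) & (exists n. exists m. (~R(n,m) | ~B(n)))
All bound variables are already distinct, so no renaming is needed.
Finally move all quantifiers to the prefix:
  exists l. forall q. exists p. exists k. exists n. exists m. (R(l,l) | ~B(q) & B(p) | B(k) & (~R(n,m) | ~B(n)))
The quantifier forall k sits under an odd number of negations (counting the antecedent side of each →), so it flips to exists k.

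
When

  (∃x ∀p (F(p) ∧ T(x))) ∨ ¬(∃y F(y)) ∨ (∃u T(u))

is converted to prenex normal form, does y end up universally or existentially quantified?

universal

Push ¬ through the quantifiers and connectives to reach negation normal form:
  (∃x ∀p (F(p) ∧ T(x))) ∨ (∀y ¬F(y)) ∨ (∃u T(u))
Extract every quantifier outward, since the variables are now distinct and don't occur free across branches:
  ∃x ∀p ∀y ∃u (F(p) ∧ T(x) ∨ ¬F(y) ∨ T(u))
The quantifier ∃y sits under an odd number of negations, so it flips to ∀y.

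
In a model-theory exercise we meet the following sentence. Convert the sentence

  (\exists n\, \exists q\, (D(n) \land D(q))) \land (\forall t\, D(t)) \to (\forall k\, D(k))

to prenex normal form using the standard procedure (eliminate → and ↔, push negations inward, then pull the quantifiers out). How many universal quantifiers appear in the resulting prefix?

3

First replace A → B with ¬A ∨ B.
  \neg ((\exists n\, \exists q\, (D(n) \land D(q))) \land (\forall t\, D(t))) \lor (\forall k\, D(k))
Drive negations inward (¬∀x A ≡ ∃x ¬A, ¬∃x A ≡ ∀x ¬A, De Morgan for ∧/∨):
  (\forall n\, \forall q\, (\neg D(n) \lor \neg D(q))) \lor (\exists t\, \neg D(t)) \lor (\forall k\, D(k))
Extract every quantifier outward, since the variables are now distinct and don't occur free across branches:
  \forall n\, \forall q\, \exists t\, \forall k\, (\neg D(n) \lor \neg D(q) \lor \neg D(t) \lor D(k))
The prefix is \forall n \forall q \exists t \forall k: 3 universal, 1 existential.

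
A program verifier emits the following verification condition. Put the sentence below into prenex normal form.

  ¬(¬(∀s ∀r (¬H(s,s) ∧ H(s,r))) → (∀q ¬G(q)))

Rewrite implications/biconditionals: A → B as ¬A ∨ B.
  ¬(¬¬(∀s ∀r (¬H(s,s) ∧ H(s,r))) ∨ (∀q ¬G(q)))
Push ¬ through the quantifiers and connectives to reach negation normal form:
  (∃s ∃r (H(s,s) ∨ ¬H(s,r))) ∧ (∃q G(q))
All bound variables are already distinct, so no renaming is needed.
Extract every quantifier outward, since the variables are now distinct and don't occur free across branches:
  ∃s ∃r ∃q ((H(s,s) ∨ ¬H(s,r)) ∧ G(q))

∃s ∃r ∃q ((H(s,s) ∨ ¬H(s,r)) ∧ G(q))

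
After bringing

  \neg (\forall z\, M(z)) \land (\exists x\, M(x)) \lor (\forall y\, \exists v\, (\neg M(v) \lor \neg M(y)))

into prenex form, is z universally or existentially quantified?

Move each ¬ inward, flipping quantifiers it crosses:
  (\exists z\, \neg M(z)) \land (\exists x\, M(x)) \lor (\forall y\, \exists v\, (\neg M(v) \lor \neg M(y)))
Finally move all quantifiers to the prefix:
  \exists z\, \exists x\, \forall y\, \exists v\, (\neg M(z) \land M(x) \lor \neg M(v) \lor \neg M(y))
The quantifier \forall z sits under an odd number of negations, so it flips to \exists z.

existential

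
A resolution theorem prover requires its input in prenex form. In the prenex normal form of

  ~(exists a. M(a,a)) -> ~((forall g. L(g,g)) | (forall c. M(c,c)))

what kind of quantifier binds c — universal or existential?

Eliminate → and ↔ using ¬ and ∨.
  ~~(exists a. M(a,a)) | ~((forall g. L(g,g)) | (forall c. M(c,c)))
Move each ¬ inward, flipping quantifiers it crosses:
  (exists a. M(a,a)) | (exists g. ~L(g,g)) & (exists c. ~M(c,c))
All bound variables are already distinct, so no renaming is needed.
Pull the quantifiers to the front (each side's bound variable is not free in the other side):
  exists a. exists g. exists c. (M(a,a) | ~L(g,g) & ~M(c,c))
The quantifier forall c sits under an odd number of negations (counting the antecedent side of each →), so it flips to exists c.

existential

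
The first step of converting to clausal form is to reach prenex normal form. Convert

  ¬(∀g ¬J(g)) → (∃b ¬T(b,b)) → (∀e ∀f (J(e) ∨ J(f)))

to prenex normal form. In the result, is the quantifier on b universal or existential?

universal

First replace A → B with ¬A ∨ B.
  ¬¬(∀g ¬J(g)) ∨ ¬(∃b ¬T(b,b)) ∨ (∀e ∀f (J(e) ∨ J(f)))
Move each ¬ inward, flipping quantifiers it crosses:
  (∀g ¬J(g)) ∨ (∀b T(b,b)) ∨ (∀e ∀f (J(e) ∨ J(f)))
All bound variables are already distinct, so no renaming is needed.
Extract every quantifier outward, since the variables are now distinct and don't occur free across branches:
  ∀g ∀b ∀e ∀f (¬J(g) ∨ T(b,b) ∨ J(e) ∨ J(f))
The quantifier ∃b sits under an odd number of negations (counting the antecedent side of each →), so it flips to ∀b.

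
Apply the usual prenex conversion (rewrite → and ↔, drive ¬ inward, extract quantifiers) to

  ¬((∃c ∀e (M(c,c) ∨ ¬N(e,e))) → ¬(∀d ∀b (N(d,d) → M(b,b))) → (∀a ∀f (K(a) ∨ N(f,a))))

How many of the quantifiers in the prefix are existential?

Rewrite implications/biconditionals: A → B as ¬A ∨ B.
  ¬(¬(∃c ∀e (M(c,c) ∨ ¬N(e,e))) ∨ ¬¬(∀d ∀b (¬N(d,d) ∨ M(b,b))) ∨ (∀a ∀f (K(a) ∨ N(f,a))))
Move each ¬ inward, flipping quantifiers it crosses:
  (∃c ∀e (M(c,c) ∨ ¬N(e,e))) ∧ (∃d ∃b (N(d,d) ∧ ¬M(b,b))) ∧ (∃a ∃f (¬K(a) ∧ ¬N(f,a)))
Finally move all quantifiers to the prefix:
  ∃c ∀e ∃d ∃b ∃a ∃f ((M(c,c) ∨ ¬N(e,e)) ∧ N(d,d) ∧ ¬M(b,b) ∧ ¬K(a) ∧ ¬N(f,a))
The prefix is ∃c ∀e ∃d ∃b ∃a ∃f: 1 universal, 5 existential.

5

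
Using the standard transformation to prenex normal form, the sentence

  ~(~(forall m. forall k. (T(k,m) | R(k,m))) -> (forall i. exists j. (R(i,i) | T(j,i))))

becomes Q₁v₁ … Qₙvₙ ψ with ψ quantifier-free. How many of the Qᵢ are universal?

Rewrite implications/biconditionals: A → B as ¬A ∨ B.
  ~(~~(forall m. forall k. (T(k,m) | R(k,m))) | (forall i. exists j. (R(i,i) | T(j,i))))
Push ¬ through the quantifiers and connectives to reach negation normal form:
  (exists m. exists k. (~T(k,m) & ~R(k,m))) & (exists i. forall j. (~R(i,i) & ~T(j,i)))
Finally move all quantifiers to the prefix:
  exists m. exists k. exists i. forall j. (~T(k,m) & ~R(k,m) & ~R(i,i) & ~T(j,i))
The prefix is exists m exists k exists i forall j: 1 universal, 3 existential.

1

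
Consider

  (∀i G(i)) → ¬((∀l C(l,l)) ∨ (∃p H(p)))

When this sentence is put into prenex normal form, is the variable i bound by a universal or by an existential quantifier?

Eliminate → and ↔ using ¬ and ∨.
  ¬(∀i G(i)) ∨ ¬((∀l C(l,l)) ∨ (∃p H(p)))
Push ¬ through the quantifiers and connectives to reach negation normal form:
  (∃i ¬G(i)) ∨ (∃l ¬C(l,l)) ∧ (∀p ¬H(p))
All bound variables are already distinct, so no renaming is needed.
Extract every quantifier outward, since the variables are now distinct and don't occur free across branches:
  ∃i ∃l ∀p (¬G(i) ∨ ¬C(l,l) ∧ ¬H(p))
The quantifier ∀i sits under an odd number of negations (counting the antecedent side of each →), so it flips to ∃i.

existential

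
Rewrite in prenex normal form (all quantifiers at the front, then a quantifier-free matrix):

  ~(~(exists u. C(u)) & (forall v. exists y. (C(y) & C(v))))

Move each ¬ inward, flipping quantifiers it crosses:
  (exists u. C(u)) | (exists v. forall y. (~C(y) | ~C(v)))
All bound variables are already distinct, so no renaming is needed.
Pull the quantifiers to the front (each side's bound variable is not free in the other side):
  exists u. exists v. forall y. (C(u) | ~C(y) | ~C(v))

exists u. exists v. forall y. (C(u) | ~C(y) | ~C(v))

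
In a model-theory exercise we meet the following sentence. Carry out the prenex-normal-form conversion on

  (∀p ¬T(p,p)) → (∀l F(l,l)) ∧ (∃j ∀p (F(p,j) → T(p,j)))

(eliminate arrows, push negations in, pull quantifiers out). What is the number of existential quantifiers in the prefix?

2

Eliminate → and ↔ using ¬ and ∨.
  ¬(∀p ¬T(p,p)) ∨ (∀l F(l,l)) ∧ (∃j ∀p (¬F(p,j) ∨ T(p,j)))
Drive negations inward (¬∀x A ≡ ∃x ¬A, ¬∃x A ≡ ∀x ¬A, De Morgan for ∧/∨):
  (∃p T(p,p)) ∨ (∀l F(l,l)) ∧ (∃j ∀p (¬F(p,j) ∨ T(p,j)))
Rename bound variables to avoid capture: p↦c.
  (∃p T(p,p)) ∨ (∀l F(l,l)) ∧ (∃j ∀c (¬F(c,j) ∨ T(c,j)))
Finally move all quantifiers to the prefix:
  ∃p ∀l ∃j ∀c (T(p,p) ∨ F(l,l) ∧ (¬F(c,j) ∨ T(c,j)))
The prefix is ∃p ∀l ∃j ∀c: 2 universal, 2 existential.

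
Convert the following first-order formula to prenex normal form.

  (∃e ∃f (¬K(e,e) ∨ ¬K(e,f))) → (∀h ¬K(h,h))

First replace A → B with ¬A ∨ B.
  ¬(∃e ∃f (¬K(e,e) ∨ ¬K(e,f))) ∨ (∀h ¬K(h,h))
Move each ¬ inward, flipping quantifiers it crosses:
  (∀e ∀f (K(e,e) ∧ K(e,f))) ∨ (∀h ¬K(h,h))
All bound variables are already distinct, so no renaming is needed.
Pull the quantifiers to the front (each side's bound variable is not free in the other side):
  ∀e ∀f ∀h (K(e,e) ∧ K(e,f) ∨ ¬K(h,h))

∀e ∀f ∀h (K(e,e) ∧ K(e,f) ∨ ¬K(h,h))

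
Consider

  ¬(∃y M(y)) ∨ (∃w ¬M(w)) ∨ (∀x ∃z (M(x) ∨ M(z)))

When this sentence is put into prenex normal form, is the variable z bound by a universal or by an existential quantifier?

Push ¬ through the quantifiers and connectives to reach negation normal form:
  (∀y ¬M(y)) ∨ (∃w ¬M(w)) ∨ (∀x ∃z (M(x) ∨ M(z)))
Finally move all quantifiers to the prefix:
  ∀y ∃w ∀x ∃z (¬M(y) ∨ ¬M(w) ∨ M(x) ∨ M(z))
The quantifier ∃z sits under an even number of negations, so it remains existential.

existential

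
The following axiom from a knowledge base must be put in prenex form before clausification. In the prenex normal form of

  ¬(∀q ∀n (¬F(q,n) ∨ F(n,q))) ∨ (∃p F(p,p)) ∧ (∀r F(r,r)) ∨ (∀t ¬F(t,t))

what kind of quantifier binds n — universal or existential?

existential

Move each ¬ inward, flipping quantifiers it crosses:
  (∃q ∃n (F(q,n) ∧ ¬F(n,q))) ∨ (∃p F(p,p)) ∧ (∀r F(r,r)) ∨ (∀t ¬F(t,t))
All bound variables are already distinct, so no renaming is needed.
Extract every quantifier outward, since the variables are now distinct and don't occur free across branches:
  ∃q ∃n ∃p ∀r ∀t (F(q,n) ∧ ¬F(n,q) ∨ F(p,p) ∧ F(r,r) ∨ ¬F(t,t))
The quantifier ∀n sits under an odd number of negations, so it flips to ∃n.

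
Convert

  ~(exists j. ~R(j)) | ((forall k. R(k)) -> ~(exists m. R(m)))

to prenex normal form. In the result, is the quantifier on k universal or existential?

existential

Rewrite implications/biconditionals: A → B as ¬A ∨ B.
  ~(exists j. ~R(j)) | ~(forall k. R(k)) | ~(exists m. R(m))
Push ¬ through the quantifiers and connectives to reach negation normal form:
  (forall j. R(j)) | (exists k. ~R(k)) | (forall m. ~R(m))
All bound variables are already distinct, so no renaming is needed.
Extract every quantifier outward, since the variables are now distinct and don't occur free across branches:
  forall j. exists k. forall m. (R(j) | ~R(k) | ~R(m))
The quantifier forall k sits under an odd number of negations (counting the antecedent side of each →), so it flips to exists k.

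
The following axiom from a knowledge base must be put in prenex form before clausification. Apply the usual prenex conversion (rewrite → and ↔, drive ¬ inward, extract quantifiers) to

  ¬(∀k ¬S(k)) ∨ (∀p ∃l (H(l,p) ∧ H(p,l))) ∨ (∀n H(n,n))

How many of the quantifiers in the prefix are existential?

Drive negations inward (¬∀x A ≡ ∃x ¬A, ¬∃x A ≡ ∀x ¬A, De Morgan for ∧/∨):
  (∃k S(k)) ∨ (∀p ∃l (H(l,p) ∧ H(p,l))) ∨ (∀n H(n,n))
Finally move all quantifiers to the prefix:
  ∃k ∀p ∃l ∀n (S(k) ∨ H(l,p) ∧ H(p,l) ∨ H(n,n))
The prefix is ∃k ∀p ∃l ∀n: 2 universal, 2 existential.

2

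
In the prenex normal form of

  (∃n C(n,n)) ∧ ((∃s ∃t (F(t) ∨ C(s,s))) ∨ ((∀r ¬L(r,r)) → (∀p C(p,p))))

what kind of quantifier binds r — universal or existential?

existential

First replace A → B with ¬A ∨ B.
  (∃n C(n,n)) ∧ ((∃s ∃t (F(t) ∨ C(s,s))) ∨ ¬(∀r ¬L(r,r)) ∨ (∀p C(p,p)))
Move each ¬ inward, flipping quantifiers it crosses:
  (∃n C(n,n)) ∧ ((∃s ∃t (F(t) ∨ C(s,s))) ∨ (∃r L(r,r)) ∨ (∀p C(p,p)))
Pull the quantifiers to the front (each side's bound variable is not free in the other side):
  ∃n ∃s ∃t ∃r ∀p (C(n,n) ∧ (F(t) ∨ C(s,s) ∨ L(r,r) ∨ C(p,p)))
The quantifier ∀r sits under an odd number of negations (counting the antecedent side of each →), so it flips to ∃r.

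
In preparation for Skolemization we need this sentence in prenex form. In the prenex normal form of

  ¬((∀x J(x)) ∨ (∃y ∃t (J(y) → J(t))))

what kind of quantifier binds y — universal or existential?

universal

First replace A → B with ¬A ∨ B.
  ¬((∀x J(x)) ∨ (∃y ∃t (¬J(y) ∨ J(t))))
Push ¬ through the quantifiers and connectives to reach negation normal form:
  (∃x ¬J(x)) ∧ (∀y ∀t (J(y) ∧ ¬J(t)))
All bound variables are already distinct, so no renaming is needed.
Finally move all quantifiers to the prefix:
  ∃x ∀y ∀t (¬J(x) ∧ J(y) ∧ ¬J(t))
The quantifier ∃y sits under an odd number of negations (counting the antecedent side of each →), so it flips to ∀y.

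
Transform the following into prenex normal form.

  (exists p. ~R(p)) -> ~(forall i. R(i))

forall p. exists i. (R(p) | ~R(i))

Rewrite implications/biconditionals: A → B as ¬A ∨ B.
  ~(exists p. ~R(p)) | ~(forall i. R(i))
Push ¬ through the quantifiers and connectives to reach negation normal form:
  (forall p. R(p)) | (exists i. ~R(i))
All bound variables are already distinct, so no renaming is needed.
Finally move all quantifiers to the prefix:
  forall p. exists i. (R(p) | ~R(i))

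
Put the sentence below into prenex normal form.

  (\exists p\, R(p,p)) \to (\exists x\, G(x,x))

\forall p\, \exists x\, (\neg R(p,p) \lor G(x,x))

First replace A → B with ¬A ∨ B.
  \neg (\exists p\, R(p,p)) \lor (\exists x\, G(x,x))
Drive negations inward (¬∀x A ≡ ∃x ¬A, ¬∃x A ≡ ∀x ¬A, De Morgan for ∧/∨):
  (\forall p\, \neg R(p,p)) \lor (\exists x\, G(x,x))
All bound variables are already distinct, so no renaming is needed.
Finally move all quantifiers to the prefix:
  \forall p\, \exists x\, (\neg R(p,p) \lor G(x,x))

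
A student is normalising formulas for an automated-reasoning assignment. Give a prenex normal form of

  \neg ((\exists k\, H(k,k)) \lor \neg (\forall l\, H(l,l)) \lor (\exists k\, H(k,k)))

\forall k\, \forall l\, \forall z1\, (\neg H(k,k) \land H(l,l) \land \neg H(z1,z1))

Move each ¬ inward, flipping quantifiers it crosses:
  (\forall k\, \neg H(k,k)) \land (\forall l\, H(l,l)) \land (\forall k\, \neg H(k,k))
Rename bound variables to avoid capture: k↦z1.
  (\forall k\, \neg H(k,k)) \land (\forall l\, H(l,l)) \land (\forall z1\, \neg H(z1,z1))
Pull the quantifiers to the front (each side's bound variable is not free in the other side):
  \forall k\, \forall l\, \forall z1\, (\neg H(k,k) \land H(l,l) \land \neg H(z1,z1))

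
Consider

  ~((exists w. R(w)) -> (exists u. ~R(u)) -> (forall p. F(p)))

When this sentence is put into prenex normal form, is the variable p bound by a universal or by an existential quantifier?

existential

Rewrite implications/biconditionals: A → B as ¬A ∨ B.
  ~(~(exists w. R(w)) | ~(exists u. ~R(u)) | (forall p. F(p)))
Drive negations inward (¬∀x A ≡ ∃x ¬A, ¬∃x A ≡ ∀x ¬A, De Morgan for ∧/∨):
  (exists w. R(w)) & (exists u. ~R(u)) & (exists p. ~F(p))
All bound variables are already distinct, so no renaming is needed.
Extract every quantifier outward, since the variables are now distinct and don't occur free across branches:
  exists w. exists u. exists p. (R(w) & ~R(u) & ~F(p))
The quantifier forall p sits under an odd number of negations (counting the antecedent side of each →), so it flips to exists p.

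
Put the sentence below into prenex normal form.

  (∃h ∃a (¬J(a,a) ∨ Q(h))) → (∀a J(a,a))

∀h ∀a ∀v (J(a,a) ∧ ¬Q(h) ∨ J(v,v))

Rewrite implications/biconditionals: A → B as ¬A ∨ B.
  ¬(∃h ∃a (¬J(a,a) ∨ Q(h))) ∨ (∀a J(a,a))
Drive negations inward (¬∀x A ≡ ∃x ¬A, ¬∃x A ≡ ∀x ¬A, De Morgan for ∧/∨):
  (∀h ∀a (J(a,a) ∧ ¬Q(h))) ∨ (∀a J(a,a))
Give each quantifier a distinct variable: a↦v.
  (∀h ∀a (J(a,a) ∧ ¬Q(h))) ∨ (∀v J(v,v))
Pull the quantifiers to the front (each side's bound variable is not free in the other side):
  ∀h ∀a ∀v (J(a,a) ∧ ¬Q(h) ∨ J(v,v))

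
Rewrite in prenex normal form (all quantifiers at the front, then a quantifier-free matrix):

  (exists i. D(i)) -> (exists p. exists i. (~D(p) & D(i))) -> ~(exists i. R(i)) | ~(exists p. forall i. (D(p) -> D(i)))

forall i. forall p. forall b. forall u1. forall x. exists z1. (~D(i) | D(p) | ~D(b) | ~R(u1) | D(x) & ~D(z1))

Eliminate → and ↔ using ¬ and ∨.
  ~(exists i. D(i)) | ~(exists p. exists i. (~D(p) & D(i))) | ~(exists i. R(i)) | ~(exists p. forall i. (~D(p) | D(i)))
Move each ¬ inward, flipping quantifiers it crosses:
  (forall i. ~D(i)) | (forall p. forall i. (D(p) | ~D(i))) | (forall i. ~R(i)) | (forall p. exists i. (D(p) & ~D(i)))
Rename bound variables to avoid capture: i↦b, i↦u1, p↦x, i↦z1.
  (forall i. ~D(i)) | (forall p. forall b. (D(p) | ~D(b))) | (forall u1. ~R(u1)) | (forall x. exists z1. (D(x) & ~D(z1)))
Pull the quantifiers to the front (each side's bound variable is not free in the other side):
  forall i. forall p. forall b. forall u1. forall x. exists z1. (~D(i) | D(p) | ~D(b) | ~R(u1) | D(x) & ~D(z1))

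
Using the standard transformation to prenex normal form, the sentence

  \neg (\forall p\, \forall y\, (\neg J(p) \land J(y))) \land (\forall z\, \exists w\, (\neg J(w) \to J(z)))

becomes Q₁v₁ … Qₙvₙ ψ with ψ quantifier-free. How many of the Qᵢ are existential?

3

Eliminate → and ↔ using ¬ and ∨.
  \neg (\forall p\, \forall y\, (\neg J(p) \land J(y))) \land (\forall z\, \exists w\, (\neg \neg J(w) \lor J(z)))
Push ¬ through the quantifiers and connectives to reach negation normal form:
  (\exists p\, \exists y\, (J(p) \lor \neg J(y))) \land (\forall z\, \exists w\, (J(w) \lor J(z)))
All bound variables are already distinct, so no renaming is needed.
Pull the quantifiers to the front (each side's bound variable is not free in the other side):
  \exists p\, \exists y\, \forall z\, \exists w\, ((J(p) \lor \neg J(y)) \land (J(w) \lor J(z)))
The prefix is \exists p \exists y \forall z \exists w: 1 universal, 3 existential.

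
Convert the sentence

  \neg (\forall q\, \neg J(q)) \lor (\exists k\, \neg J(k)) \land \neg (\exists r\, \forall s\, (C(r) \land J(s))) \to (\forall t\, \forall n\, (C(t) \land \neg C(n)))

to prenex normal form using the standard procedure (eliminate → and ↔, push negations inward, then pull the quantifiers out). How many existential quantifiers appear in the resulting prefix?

Rewrite implications/biconditionals: A → B as ¬A ∨ B.
  \neg (\neg (\forall q\, \neg J(q)) \lor (\exists k\, \neg J(k)) \land \neg (\exists r\, \forall s\, (C(r) \land J(s)))) \lor (\forall t\, \forall n\, (C(t) \land \neg C(n)))
Drive negations inward (¬∀x A ≡ ∃x ¬A, ¬∃x A ≡ ∀x ¬A, De Morgan for ∧/∨):
  (\forall q\, \neg J(q)) \land ((\forall k\, J(k)) \lor (\exists r\, \forall s\, (C(r) \land J(s)))) \lor (\forall t\, \forall n\, (C(t) \land \neg C(n)))
All bound variables are already distinct, so no renaming is needed.
Finally move all quantifiers to the prefix:
  \forall q\, \forall k\, \exists r\, \forall s\, \forall t\, \forall n\, (\neg J(q) \land (J(k) \lor C(r) \land J(s)) \lor C(t) \land \neg C(n))
The prefix is \forall q \forall k \exists r \forall s \forall t \forall n: 5 universal, 1 existential.

1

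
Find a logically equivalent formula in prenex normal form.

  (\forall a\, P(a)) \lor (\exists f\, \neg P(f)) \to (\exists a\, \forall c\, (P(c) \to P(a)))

\exists a\, \forall f\, \exists r\, \forall c\, (\neg P(a) \land P(f) \lor \neg P(c) \lor P(r))

Eliminate → and ↔ using ¬ and ∨.
  \neg ((\forall a\, P(a)) \lor (\exists f\, \neg P(f))) \lor (\exists a\, \forall c\, (\neg P(c) \lor P(a)))
Drive negations inward (¬∀x A ≡ ∃x ¬A, ¬∃x A ≡ ∀x ¬A, De Morgan for ∧/∨):
  (\exists a\, \neg P(a)) \land (\forall f\, P(f)) \lor (\exists a\, \forall c\, (\neg P(c) \lor P(a)))
Rename bound variables to avoid capture: a↦r.
  (\exists a\, \neg P(a)) \land (\forall f\, P(f)) \lor (\exists r\, \forall c\, (\neg P(c) \lor P(r)))
Finally move all quantifiers to the prefix:
  \exists a\, \forall f\, \exists r\, \forall c\, (\neg P(a) \land P(f) \lor \neg P(c) \lor P(r))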